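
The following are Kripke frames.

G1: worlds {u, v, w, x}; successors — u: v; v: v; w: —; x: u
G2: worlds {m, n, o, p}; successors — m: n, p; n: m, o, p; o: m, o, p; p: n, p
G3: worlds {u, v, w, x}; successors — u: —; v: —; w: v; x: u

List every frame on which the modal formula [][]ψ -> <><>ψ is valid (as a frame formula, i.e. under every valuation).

Frame correspondent (Sahlqvist): forall x exists w (x R^2 w & x R^2 w) — i.e. a generalized confluence (Geach) condition.
G1: fails — at w but no t with wR²t and wR²t.
G2: holds.
G3: fails — at u but no t with uR²t and uR²t.

G2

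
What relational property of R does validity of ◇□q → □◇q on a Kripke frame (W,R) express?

Suppose ◇□q→□◇q is valid. Take Rxy, Rxz and set V(q)={w : Ryw}. Then □q at y so ◇□q at x, so □◇q at x, so ◇q at z, giving w with Rzw and Ryw.

Convergence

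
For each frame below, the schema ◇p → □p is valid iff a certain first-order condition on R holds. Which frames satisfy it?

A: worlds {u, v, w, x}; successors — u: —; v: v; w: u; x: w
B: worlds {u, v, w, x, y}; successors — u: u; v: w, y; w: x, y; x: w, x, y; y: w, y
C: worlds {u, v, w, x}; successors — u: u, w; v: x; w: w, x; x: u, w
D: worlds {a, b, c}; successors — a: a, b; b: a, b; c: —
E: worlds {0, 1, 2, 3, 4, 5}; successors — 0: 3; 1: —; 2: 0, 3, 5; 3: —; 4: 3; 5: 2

Frame correspondent (Sahlqvist): ∀x ∀y ∀z (Rxy ∧ Rxz → y = z) — i.e. partial functionality.
A: satisfies the condition.
B: fails — v sees both w and y.
C: fails — u sees both u and w.
D: fails — a sees both a and b.
E: fails — 2 sees both 0 and 3.
Valid on: A.

A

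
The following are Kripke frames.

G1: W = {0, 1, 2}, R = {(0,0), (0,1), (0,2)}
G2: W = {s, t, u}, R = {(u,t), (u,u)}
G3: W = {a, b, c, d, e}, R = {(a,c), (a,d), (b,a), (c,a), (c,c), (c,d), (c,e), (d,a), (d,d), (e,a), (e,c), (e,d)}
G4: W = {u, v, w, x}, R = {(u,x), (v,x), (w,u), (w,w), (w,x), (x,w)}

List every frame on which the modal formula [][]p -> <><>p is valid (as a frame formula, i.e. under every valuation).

The schema corresponds to a generalized confluence (Geach) condition: forall x exists w (x R^2 w & x R^2 w).
G1: fails — at 1 but no w with 1R²w and 1R²w.
G2: fails — at s but no w with sR²w and sR²w.
G3: ✓.
G4: ✓.
Valid on: G3, G4.

G3, G4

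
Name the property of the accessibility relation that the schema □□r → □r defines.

Density

Suppose □□r→□r is valid. Take Rxy and set V(r)={w : xR²w}. Then □□r at x, so □r at x, so r at y, i.e. ∃z(Rxz∧Rzy).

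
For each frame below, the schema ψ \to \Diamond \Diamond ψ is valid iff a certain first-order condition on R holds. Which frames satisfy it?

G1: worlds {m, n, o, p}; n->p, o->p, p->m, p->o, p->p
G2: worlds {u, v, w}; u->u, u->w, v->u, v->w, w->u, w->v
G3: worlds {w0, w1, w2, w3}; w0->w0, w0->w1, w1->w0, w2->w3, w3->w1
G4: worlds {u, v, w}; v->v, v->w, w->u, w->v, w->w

G2

Frame correspondent (Sahlqvist): \forall x \exists w (x = w \wedge x R^2 w) — i.e. a generalized confluence (Geach) condition.
G1: fails — at m but no w with m=w and mR²w.
G2: condition met.
G3: fails — at w2 but no w with w2=w and w2R²w.
G4: fails — at u but no t with u=t and uR²t.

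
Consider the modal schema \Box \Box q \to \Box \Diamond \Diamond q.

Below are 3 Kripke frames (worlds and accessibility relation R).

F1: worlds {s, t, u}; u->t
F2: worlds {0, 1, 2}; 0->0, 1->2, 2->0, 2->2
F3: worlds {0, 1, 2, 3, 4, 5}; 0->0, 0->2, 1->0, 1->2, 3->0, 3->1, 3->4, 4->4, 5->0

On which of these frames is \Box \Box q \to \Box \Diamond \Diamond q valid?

The schema corresponds to a generalized confluence (Geach) condition: \forall x \forall z (xRz \to \exists w (x R^2 w \wedge z R^2 w)).
F1: fails — uRt but no w with uR²w and tR²w.
F2: satisfies the condition.
F3: fails — 0R2 but no w with 0R²w and 2R²w.
Valid on: F2.

F2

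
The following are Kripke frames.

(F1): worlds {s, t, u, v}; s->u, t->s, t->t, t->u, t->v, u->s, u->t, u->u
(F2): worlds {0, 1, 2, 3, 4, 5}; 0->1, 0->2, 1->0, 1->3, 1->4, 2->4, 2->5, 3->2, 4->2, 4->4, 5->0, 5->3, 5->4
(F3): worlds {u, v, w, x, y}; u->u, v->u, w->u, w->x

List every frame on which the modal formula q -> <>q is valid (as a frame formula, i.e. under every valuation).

none

Frame correspondent (Sahlqvist): forall x exists w (x = w & xRw) — i.e. a generalized confluence (Geach) condition.
(F1): fails — at s but no w with s=w and sRw.
(F2): fails — at 0 but no w with 0=w and 0Rw.
(F3): fails — at v but no t with v=t and vRt.
Valid on no frame.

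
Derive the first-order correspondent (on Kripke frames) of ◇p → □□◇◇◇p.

This is a Sahlqvist (Geach-type) schema ◇^1□^0p → □^2◇^3p.
Minimal-valuation argument: fix x; take any y with xR^1y and any z with xR^2z. Set V(p) to the set of worlds R-reachable from y in exactly 0 steps. Then □^0p holds at y, so the antecedent holds at x; validity forces ◇^3p at z, giving a w with zR^3w and yR^0w.
First-order correspondent: ∀x ∀y ∀z ((xRy ∧ xR²z) → ∃w (y = w ∧ zR³w)).

∀x ∀y ∀z ((xRy ∧ xR²z) → ∃w (y = w ∧ zR³w))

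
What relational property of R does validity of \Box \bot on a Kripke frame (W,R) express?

emptiness of R: \forall x \forall y \neg Rxy

This is the Ver axiom.
It corresponds to emptiness of R: \forall x \forall y \neg Rxy.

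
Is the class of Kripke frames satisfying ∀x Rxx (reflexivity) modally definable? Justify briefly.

Yes, by □r → r

The condition is reflexivity. A defining modal formula is □r → r.
Suppose □r→r is valid. At any x set V(r)={w : Rxw}. Then □r holds at x, so r holds at x, i.e. Rxx.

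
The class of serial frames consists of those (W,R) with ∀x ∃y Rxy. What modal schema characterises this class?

□q → ◇q

The condition is seriality. The D schema □q → ◇q defines it.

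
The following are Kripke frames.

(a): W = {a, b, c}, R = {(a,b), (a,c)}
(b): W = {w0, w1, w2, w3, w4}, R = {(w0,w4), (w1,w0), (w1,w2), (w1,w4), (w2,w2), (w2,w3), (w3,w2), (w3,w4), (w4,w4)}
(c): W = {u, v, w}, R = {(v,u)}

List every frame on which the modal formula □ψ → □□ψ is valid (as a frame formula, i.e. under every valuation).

(a), (c)

Frame correspondent (Sahlqvist): ∀x ∀y ∀z (Rxy ∧ Ryz → Rxz) — i.e. transitivity.
(a): satisfies the condition.
(b): fails — Rw1w2 and Rw2w3 but not Rw1w3.
(c): satisfies the condition.
Valid on: (a), (c).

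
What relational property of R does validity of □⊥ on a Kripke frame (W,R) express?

Emptiness of R

□⊥ is valid iff no world has any successor (otherwise □⊥ fails at any world with one).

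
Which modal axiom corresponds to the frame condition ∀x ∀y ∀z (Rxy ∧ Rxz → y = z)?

◇s → □s

A defining formula is ◇s → □s (the CD axiom).
Suppose ◇s→□s is valid. Take Rxy, Rxz and set V(s)={y}. Then ◇s at x, so □s at x, so s at z, i.e. z=y.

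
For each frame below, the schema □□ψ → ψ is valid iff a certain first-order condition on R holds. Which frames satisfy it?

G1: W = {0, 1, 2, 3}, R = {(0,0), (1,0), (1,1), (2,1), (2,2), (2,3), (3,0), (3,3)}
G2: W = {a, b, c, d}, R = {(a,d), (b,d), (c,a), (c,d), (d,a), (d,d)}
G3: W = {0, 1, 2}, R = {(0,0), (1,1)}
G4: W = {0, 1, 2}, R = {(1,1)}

G1

This is the axiom for a generalized confluence (Geach) condition; its first-order frame correspondent is ∀x ∃w (xR²w ∧ x = w).
G1: holds.
G2: fails — at b but no w with bR²w and b=w.
G3: fails — at 2 but no w with 2R²w and 2=w.
G4: fails — at 0 but no w with 0R²w and 0=w.
Valid on: G1.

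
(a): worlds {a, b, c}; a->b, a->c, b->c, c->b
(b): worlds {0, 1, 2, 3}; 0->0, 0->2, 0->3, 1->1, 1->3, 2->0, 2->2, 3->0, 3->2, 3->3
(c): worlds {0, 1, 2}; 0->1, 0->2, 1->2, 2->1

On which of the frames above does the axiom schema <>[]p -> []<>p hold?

(b)

This is the axiom for convergence; its first-order frame correspondent is forall x forall y forall z (Rxy & Rxz -> exists w (Ryw & Rzw)).
(a): fails — Rac and Rab but c and b have no common successor.
(b): satisfies the condition.
(c): fails — R01 and R02 but 1 and 2 have no common successor.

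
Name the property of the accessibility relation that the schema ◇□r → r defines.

This is frame-equivalent to r → □◇r (substitute ¬r for r and contrapose).
Suppose r→□◇r is valid. Take Rxy and set V(r)={x}. Then r at x, so □◇r at x, so ◇r at y, so some z with Ryz has r; z=x, i.e. Ryx.
Conversely, any frame satisfying ∀x ∀y (Rxy → Ryx) validates the schema.
So the correspondent is symmetry.

symmetry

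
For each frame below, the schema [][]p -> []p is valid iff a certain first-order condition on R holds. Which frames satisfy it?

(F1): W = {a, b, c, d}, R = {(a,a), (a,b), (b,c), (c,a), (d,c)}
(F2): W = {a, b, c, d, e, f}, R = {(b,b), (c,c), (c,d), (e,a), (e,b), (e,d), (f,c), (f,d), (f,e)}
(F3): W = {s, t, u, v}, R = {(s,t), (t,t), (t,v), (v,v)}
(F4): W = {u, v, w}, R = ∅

(F3), (F4)

The schema corresponds to density: forall x forall y (Rxy -> exists z (Rxz & Rzy)).
(F1): fails — Rbc but no z with Rbz and Rzc.
(F2): fails — Rea but no z with Rez and Rza.
(F3): holds.
(F4): holds.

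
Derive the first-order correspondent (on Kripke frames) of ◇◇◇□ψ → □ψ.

∀x ∀y ∀z ((xR³y ∧ xRz) → ∃w (yRw ∧ z = w))

This is a Sahlqvist (Geach-type) schema ◇^3□^1ψ → □^1◇^0ψ.
Minimal-valuation argument: fix x; take any y with xR^3y and any z with xR^1z. Set V(ψ) to the set of worlds R-reachable from y in exactly 1 step. Then □^1ψ holds at y, so the antecedent holds at x; validity forces ◇^0ψ at z, giving a w with zR^0w and yR^1w.
First-order correspondent: ∀x ∀y ∀z ((xR³y ∧ xRz) → ∃w (yRw ∧ z = w)).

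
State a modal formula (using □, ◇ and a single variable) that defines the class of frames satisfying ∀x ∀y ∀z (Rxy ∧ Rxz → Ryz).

◇q → □◇q

This is the Euclidean property; the standard corresponding axiom is 5: ◇q → □◇q.
Suppose ◇q→□◇q is valid. Take Rxy, Rxz and set V(q)={y}. Then ◇q at x, so □◇q at x, so ◇q at z, so some w with Rzw has q; w=y, i.e. Rzy. By symmetry of the argument, Ryz.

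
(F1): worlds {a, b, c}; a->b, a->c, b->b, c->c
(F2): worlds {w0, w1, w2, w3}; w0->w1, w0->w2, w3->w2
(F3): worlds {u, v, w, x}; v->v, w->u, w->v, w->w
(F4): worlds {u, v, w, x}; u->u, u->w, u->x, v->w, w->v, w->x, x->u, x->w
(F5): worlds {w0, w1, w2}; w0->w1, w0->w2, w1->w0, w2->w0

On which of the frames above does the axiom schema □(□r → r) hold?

The schema corresponds to shift-reflexivity: ∀x ∀y (Rxy → Ryy).
(F1): holds.
(F2): fails — Rw0w1 but not Rw1w1.
(F3): fails — Rwu but not Ruu.
(F4): fails — Rxw but not Rww.
(F5): fails — Rw0w1 but not Rw1w1.
Valid on: (F1).

(F1)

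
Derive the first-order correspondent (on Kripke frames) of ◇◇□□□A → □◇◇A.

This is a Sahlqvist (Geach-type) schema ◇^2□^3A → □^1◇^2A.
First-order correspondent: ∀x ∀y ∀z ((xR²y ∧ xRz) → ∃w (yR³w ∧ zR²w)).

∀x ∀y ∀z ((xR²y ∧ xRz) → ∃w (yR³w ∧ zR²w))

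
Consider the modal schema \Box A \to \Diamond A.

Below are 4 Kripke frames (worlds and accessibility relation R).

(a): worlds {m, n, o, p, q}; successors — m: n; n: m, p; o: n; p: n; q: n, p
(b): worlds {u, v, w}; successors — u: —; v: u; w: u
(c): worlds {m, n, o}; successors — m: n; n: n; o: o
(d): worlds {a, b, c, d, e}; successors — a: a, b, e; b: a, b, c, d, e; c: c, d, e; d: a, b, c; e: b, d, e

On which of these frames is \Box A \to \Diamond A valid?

This is the axiom for seriality; its first-order frame correspondent is \forall x \exists y Rxy.
(a): holds.
(b): fails — world u has no successor.
(c): holds.
(d): holds.

(a), (c), (d)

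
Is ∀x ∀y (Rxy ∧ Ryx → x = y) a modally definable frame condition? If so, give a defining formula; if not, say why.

If a class were modally definable it would be closed under surjective bounded morphisms (Goldblatt–Thomason).
The 4-cycle (worlds w0,w1,w2,w3 with w0→w1→w2→w3→w0) is antisymmetric. Sending even-indexed worlds to • and odd-indexed worlds to ∘ is a surjective bounded morphism onto the two-world frame with •↔∘, which is not antisymmetric.
So the class is not modally definable.

No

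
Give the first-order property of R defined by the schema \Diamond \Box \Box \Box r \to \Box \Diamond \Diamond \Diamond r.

\forall x \forall y \forall z ((xRy \wedge xRz) \to \exists w (y R^3 w \wedge z R^3 w))

This is a Sahlqvist (Geach-type) schema ◇^1□^3r → □^1◇^3r.
Minimal-valuation argument: fix x; take any y with xR^1y and any z with xR^1z. Set V(r) to the set of worlds R-reachable from y in exactly 3 steps. Then □^3r holds at y, so the antecedent holds at x; validity forces ◇^3r at z, giving a w with zR^3w and yR^3w.
First-order correspondent: \forall x \forall y \forall z ((xRy \wedge xRz) \to \exists w (y R^3 w \wedge z R^3 w)).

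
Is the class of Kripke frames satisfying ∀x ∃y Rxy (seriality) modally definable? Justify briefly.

This is a Sahlqvist condition; the D axiom □p → ◇p defines it.
Suppose □p→◇p is valid. At any x set V(p)=W. Then □p at x, so ◇p at x, so x has a successor.

Yes — defined by □p → ◇p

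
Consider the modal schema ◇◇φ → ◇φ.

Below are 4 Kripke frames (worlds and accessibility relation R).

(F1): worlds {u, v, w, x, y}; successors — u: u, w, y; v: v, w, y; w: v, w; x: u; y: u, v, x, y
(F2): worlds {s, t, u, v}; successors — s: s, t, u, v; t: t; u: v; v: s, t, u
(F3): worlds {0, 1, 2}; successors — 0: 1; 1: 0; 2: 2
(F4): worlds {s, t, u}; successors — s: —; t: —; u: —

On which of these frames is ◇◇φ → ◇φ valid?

(F4)

The schema corresponds to transitivity: ∀x ∀y ∀z (Rxy ∧ Ryz → Rxz).
(F1): fails — Ruw and Rwv but not Ruv.
(F2): fails — Ruv and Rvt but not Rut.
(F3): fails — R01 and R10 but not R00.
(F4): satisfies the condition.
Valid on: (F4).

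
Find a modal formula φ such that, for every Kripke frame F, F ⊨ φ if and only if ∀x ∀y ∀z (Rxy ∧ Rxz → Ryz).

◇r → □◇r

This is the Euclidean property; the standard corresponding axiom is 5: ◇r → □◇r.
Suppose ◇r→□◇r is valid. Take Rxy, Rxz and set V(r)={y}. Then ◇r at x, so □◇r at x, so ◇r at z, so some w with Rzw has r; w=y, i.e. Rzy. By symmetry of the argument, Ryz.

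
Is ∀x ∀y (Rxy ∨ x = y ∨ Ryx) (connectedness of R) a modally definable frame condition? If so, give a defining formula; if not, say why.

If a class were modally definable it would be closed under disjoint unions (Goldblatt–Thomason).
Take 3 disjoint single-world reflexive frames: each is trivially connected, but their disjoint union has 3 worlds with no edge between distinct components, so it is not connected.
Hence connectedness of R is not modally definable.

No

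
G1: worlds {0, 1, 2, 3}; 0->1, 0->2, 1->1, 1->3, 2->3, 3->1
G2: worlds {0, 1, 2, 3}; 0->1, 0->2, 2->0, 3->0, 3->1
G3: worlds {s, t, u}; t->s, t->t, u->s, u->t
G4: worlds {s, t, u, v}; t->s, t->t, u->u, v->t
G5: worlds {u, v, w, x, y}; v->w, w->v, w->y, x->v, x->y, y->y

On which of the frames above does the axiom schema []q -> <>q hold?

The schema corresponds to seriality: forall x exists y Rxy.
G1: satisfies the condition.
G2: fails — world 1 has no successor.
G3: fails — world s has no successor.
G4: fails — world s has no successor.
G5: fails — world u has no successor.
Valid on: G1.

G1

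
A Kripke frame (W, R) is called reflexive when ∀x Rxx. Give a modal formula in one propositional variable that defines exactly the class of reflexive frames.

This is reflexivity; the standard corresponding axiom is T: □q → q.

□q → q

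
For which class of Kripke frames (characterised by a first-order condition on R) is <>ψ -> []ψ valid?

Partial functionality

Suppose ◇ψ→□ψ is valid. Take Rxy, Rxz and set V(ψ)={y}. Then ◇ψ at x, so □ψ at x, so ψ at z, i.e. z=y.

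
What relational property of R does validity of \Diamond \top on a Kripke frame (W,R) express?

This is a form of the D axiom.
It corresponds to seriality: \forall x \exists y Rxy.

seriality: \forall x \exists y Rxy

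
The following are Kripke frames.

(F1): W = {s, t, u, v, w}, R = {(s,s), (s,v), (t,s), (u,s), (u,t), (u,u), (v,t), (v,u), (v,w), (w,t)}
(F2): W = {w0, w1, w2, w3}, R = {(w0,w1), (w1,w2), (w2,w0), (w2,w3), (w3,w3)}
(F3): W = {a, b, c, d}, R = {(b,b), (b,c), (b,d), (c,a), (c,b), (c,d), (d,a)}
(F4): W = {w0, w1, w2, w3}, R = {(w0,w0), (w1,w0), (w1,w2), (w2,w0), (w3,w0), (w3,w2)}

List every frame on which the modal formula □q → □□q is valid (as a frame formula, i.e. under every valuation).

(F4)

This is the axiom for transitivity; its first-order frame correspondent is ∀x ∀y ∀z (Rxy ∧ Ryz → Rxz).
(F1): fails — Rwt and Rts but not Rws.
(F2): fails — Rw1w2 and Rw2w0 but not Rw1w0.
(F3): fails — Rbc and Rca but not Rba.
(F4): condition met.
Valid on: (F4).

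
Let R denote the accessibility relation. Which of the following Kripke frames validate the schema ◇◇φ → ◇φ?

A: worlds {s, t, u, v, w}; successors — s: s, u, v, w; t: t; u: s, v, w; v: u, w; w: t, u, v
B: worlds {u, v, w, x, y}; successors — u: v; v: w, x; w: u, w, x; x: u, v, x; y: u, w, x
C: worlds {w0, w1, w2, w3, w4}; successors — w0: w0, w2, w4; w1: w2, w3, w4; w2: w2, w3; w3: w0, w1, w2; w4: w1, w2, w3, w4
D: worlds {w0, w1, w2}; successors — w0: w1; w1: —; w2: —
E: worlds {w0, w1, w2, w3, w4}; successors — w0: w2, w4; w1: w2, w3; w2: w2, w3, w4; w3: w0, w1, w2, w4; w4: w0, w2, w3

Frame correspondent (Sahlqvist): ∀x ∀y ∀z (Rxy ∧ Ryz → Rxz) — i.e. transitivity.
A: fails — Ruv and Rvu but not Ruu.
B: fails — Ruv and Rvw but not Ruw.
C: fails — Rw0w4 and Rw4w1 but not Rw0w1.
D: ✓.
E: fails — Rw1w2 and Rw2w4 but not Rw1w4.

D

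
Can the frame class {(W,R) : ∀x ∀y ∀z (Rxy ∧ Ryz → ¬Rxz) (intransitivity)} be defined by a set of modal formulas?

Not definable by any modal formula

If a class were modally definable it would be closed under surjective bounded morphisms (Goldblatt–Thomason).
The 5-cycle (worlds a,b,c,d,e with a→b→c→d→e→a) is intransitive. Mapping every world to a single reflexive point • is a surjective bounded morphism; the reflexive point is not intransitive (R••∧R•• but R••).
So the class is not modally definable.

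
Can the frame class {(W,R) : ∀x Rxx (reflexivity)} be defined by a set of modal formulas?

Yes: it is reflexivity, defined by the T schema □p → p.
Suppose □p→p is valid. At any x set V(p)={w : Rxw}. Then □p holds at x, so p holds at x, i.e. Rxx.

Yes, by □p → p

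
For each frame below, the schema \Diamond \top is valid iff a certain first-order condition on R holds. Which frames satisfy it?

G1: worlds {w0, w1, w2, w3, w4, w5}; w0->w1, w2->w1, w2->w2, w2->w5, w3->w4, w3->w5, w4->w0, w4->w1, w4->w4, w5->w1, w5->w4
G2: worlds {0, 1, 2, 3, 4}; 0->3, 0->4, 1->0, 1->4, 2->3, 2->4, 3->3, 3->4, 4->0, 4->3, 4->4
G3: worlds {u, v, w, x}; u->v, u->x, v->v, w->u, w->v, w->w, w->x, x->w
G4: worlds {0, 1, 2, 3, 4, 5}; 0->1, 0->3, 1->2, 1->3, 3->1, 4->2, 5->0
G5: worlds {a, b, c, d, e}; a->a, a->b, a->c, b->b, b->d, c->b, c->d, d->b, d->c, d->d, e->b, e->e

G2, G3, G5

This is the axiom for seriality; its first-order frame correspondent is \forall x \exists y Rxy.
G1: fails — world w1 has no successor.
G2: condition met.
G3: condition met.
G4: fails — world 2 has no successor.
G5: condition met.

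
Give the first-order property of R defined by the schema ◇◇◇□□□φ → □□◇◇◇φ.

This is a Sahlqvist (Geach-type) schema ◇^3□^3φ → □^2◇^3φ.
First-order correspondent: ∀x ∀y ∀z ((xR³y ∧ xR²z) → ∃w (yR³w ∧ zR³w)).

∀x ∀y ∀z ((xR³y ∧ xR²z) → ∃w (yR³w ∧ zR³w))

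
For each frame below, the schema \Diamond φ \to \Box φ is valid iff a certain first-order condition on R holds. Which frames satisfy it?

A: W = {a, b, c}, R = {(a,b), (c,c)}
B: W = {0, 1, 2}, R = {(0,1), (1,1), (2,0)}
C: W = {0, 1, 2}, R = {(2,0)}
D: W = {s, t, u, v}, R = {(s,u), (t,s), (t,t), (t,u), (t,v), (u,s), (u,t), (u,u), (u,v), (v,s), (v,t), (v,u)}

A, B, C

The schema corresponds to partial functionality: \forall x \forall y \forall z (Rxy \wedge Rxz \to y = z).
A: condition met.
B: condition met.
C: condition met.
D: fails — t sees both s and t.
Valid on: A, B, C.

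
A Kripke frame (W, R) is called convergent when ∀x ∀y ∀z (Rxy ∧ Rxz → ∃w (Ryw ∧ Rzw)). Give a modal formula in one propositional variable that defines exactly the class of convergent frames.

◇□r → □◇r

A defining formula is ◇□r → □◇r (the .2 axiom).
Suppose ◇□r→□◇r is valid. Take Rxy, Rxz and set V(r)={w : Ryw}. Then □r at y so ◇□r at x, so □◇r at x, so ◇r at z, giving w with Rzw and Ryw.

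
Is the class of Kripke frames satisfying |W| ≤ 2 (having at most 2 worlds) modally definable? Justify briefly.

No

Any modally definable frame class is closed under disjoint unions.
Any modal formula valid on each of 3 disjoint one-world frames is valid on their disjoint union (validity is preserved under disjoint unions). Each one-world frame has |W|=1≤2, but the union has |W|=3.
So the class is not modally definable.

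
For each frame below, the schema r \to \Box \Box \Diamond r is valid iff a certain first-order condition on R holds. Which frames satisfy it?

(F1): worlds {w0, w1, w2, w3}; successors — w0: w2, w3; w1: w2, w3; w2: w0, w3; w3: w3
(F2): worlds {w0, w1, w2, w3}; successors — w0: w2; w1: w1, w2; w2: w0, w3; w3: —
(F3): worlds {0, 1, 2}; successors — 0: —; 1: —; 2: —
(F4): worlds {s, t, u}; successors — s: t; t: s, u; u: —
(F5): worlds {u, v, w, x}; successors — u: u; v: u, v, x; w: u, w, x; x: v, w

This is the axiom for a generalized confluence (Geach) condition; its first-order frame correspondent is \forall x \forall z (x R^2 z \to \exists w (x = w \wedge zRw)).
(F1): fails — w0R²w0 but no w with w0=w and w0Rw.
(F2): fails — w0R²w0 but no w with w0=w and w0Rw.
(F3): ✓.
(F4): fails — sR²s but no w with s=w and sRw.
(F5): fails — vR²u but no t with v=t and uRt.
Valid on: (F3).

(F3)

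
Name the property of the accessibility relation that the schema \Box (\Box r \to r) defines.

shift-reflexivity

Suppose □(□r→r) is valid. Take Rxy and set V(r)={w : Ryw}. Then at y, □r holds; since □(□r→r) at x, □r→r at y, so r at y, i.e. Ryy.
The converse is a direct semantic check.
So the correspondent is shift-reflexivity.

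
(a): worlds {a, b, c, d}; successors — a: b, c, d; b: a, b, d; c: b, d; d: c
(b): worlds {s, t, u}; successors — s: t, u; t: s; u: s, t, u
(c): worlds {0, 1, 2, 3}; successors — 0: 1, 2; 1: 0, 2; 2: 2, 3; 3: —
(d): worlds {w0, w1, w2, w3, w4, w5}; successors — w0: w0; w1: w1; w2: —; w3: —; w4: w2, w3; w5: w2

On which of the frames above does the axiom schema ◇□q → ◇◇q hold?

The schema corresponds to a generalized confluence (Geach) condition: ∀x ∀y (xRy → ∃w (yRw ∧ xR²w)).
(a): holds.
(b): holds.
(c): fails — 2R3 but no w with 3Rw and 2R²w.
(d): fails — w4Rw2 but no w with w2Rw and w4R²w.
Valid on: (a), (b).

(a), (b)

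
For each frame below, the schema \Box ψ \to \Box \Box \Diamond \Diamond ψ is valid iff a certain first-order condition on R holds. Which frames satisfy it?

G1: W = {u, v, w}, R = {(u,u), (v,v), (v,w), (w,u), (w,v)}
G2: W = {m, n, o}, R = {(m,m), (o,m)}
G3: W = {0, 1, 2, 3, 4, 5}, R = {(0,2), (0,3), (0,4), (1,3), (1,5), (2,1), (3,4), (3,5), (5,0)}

G2

The schema corresponds to a generalized confluence (Geach) condition: \forall x \forall z (x R^2 z \to \exists w (xRw \wedge z R^2 w)).
G1: fails — vR²u but no t with vRt and uR²t.
G2: satisfies the condition.
G3: fails — 0R²4 but no w with 0Rw and 4R²w.
Valid on: G2.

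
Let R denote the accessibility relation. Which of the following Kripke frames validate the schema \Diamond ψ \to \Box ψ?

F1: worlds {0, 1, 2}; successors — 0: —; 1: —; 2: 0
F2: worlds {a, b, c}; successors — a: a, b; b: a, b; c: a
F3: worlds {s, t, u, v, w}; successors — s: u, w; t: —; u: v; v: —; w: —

The schema corresponds to partial functionality: \forall x \forall y \forall z (Rxy \wedge Rxz \to y = z).
F1: holds.
F2: fails — a sees both a and b.
F3: fails — s sees both u and w.

F1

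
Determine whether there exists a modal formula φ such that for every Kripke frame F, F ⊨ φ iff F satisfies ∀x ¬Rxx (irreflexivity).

No — not modally definable

Modal frame validity is preserved under surjective bounded morphisms.
The 5-cycle (worlds a,b,c,d,e with a→b→c→d→e→a) is irreflexive, and the map sending every world to a single reflexive point • is a surjective bounded morphism (forth: every edge maps to (•,•); back: every world has a successor). So any modal formula valid on the 5-cycle is also valid on the reflexive point, which is not irreflexive.
So no modal formula (or set of formulas) defines exactly the irreflexive frames.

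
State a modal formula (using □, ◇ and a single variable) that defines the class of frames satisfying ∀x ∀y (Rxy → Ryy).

□(□ψ → ψ)

The condition is shift-reflexivity. The T□ schema □(□ψ → ψ) defines it.
Suppose □(□ψ→ψ) is valid. Take Rxy and set V(ψ)={w : Ryw}. Then at y, □ψ holds; since □(□ψ→ψ) at x, □ψ→ψ at y, so ψ at y, i.e. Ryy.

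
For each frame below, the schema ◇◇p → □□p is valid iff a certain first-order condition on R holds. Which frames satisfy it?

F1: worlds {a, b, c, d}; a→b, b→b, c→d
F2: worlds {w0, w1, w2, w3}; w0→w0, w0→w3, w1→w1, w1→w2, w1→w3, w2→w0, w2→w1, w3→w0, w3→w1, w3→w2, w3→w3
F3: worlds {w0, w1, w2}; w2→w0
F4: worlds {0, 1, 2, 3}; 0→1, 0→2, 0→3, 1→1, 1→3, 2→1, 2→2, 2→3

F1, F3

The schema corresponds to a generalized confluence (Geach) condition: ∀x ∀y ∀z ((xR²y ∧ xR²z) → ∃w (y = w ∧ z = w)).
F1: holds.
F2: fails — w0R²w0, w0R²w1 but w0 ≠ w1.
F3: holds.
F4: fails — 0R²1, 0R²2 but 1 ≠ 2.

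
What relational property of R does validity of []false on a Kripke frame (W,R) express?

emptiness of R: forall x forall y ~Rxy

□⊥ is valid iff no world has any successor (otherwise □⊥ fails at any world with one).
The converse is a direct semantic check.
Frame condition: forall x forall y ~Rxy.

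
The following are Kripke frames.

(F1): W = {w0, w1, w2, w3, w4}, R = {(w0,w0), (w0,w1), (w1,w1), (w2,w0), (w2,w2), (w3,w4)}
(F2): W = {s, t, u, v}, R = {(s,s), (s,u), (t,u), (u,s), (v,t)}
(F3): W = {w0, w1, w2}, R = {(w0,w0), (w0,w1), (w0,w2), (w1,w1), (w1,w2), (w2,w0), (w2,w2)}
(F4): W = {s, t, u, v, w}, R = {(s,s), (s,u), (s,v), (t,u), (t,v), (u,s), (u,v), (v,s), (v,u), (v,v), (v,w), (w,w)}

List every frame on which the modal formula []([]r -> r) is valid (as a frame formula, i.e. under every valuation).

(F3)

Frame correspondent (Sahlqvist): forall x forall y (Rxy -> Ryy) — i.e. shift-reflexivity.
(F1): fails — Rw3w4 but not Rw4w4.
(F2): fails — Rvt but not Rtt.
(F3): holds.
(F4): fails — Rvu but not Ruu.
Valid on: (F3).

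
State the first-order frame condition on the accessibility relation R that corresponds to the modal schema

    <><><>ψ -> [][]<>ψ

forall x forall y forall z ((x R^3 y & x R^2 z) -> exists w (y = w & zRw))

This is a Sahlqvist (Geach-type) schema ◇^3□^0ψ → □^2◇^1ψ.
First-order correspondent: forall x forall y forall z ((x R^3 y & x R^2 z) -> exists w (y = w & zRw)).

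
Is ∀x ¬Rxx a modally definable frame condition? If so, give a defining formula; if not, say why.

Any modally definable frame class is closed under surjective bounded morphisms.
The 5-cycle (worlds s,t,u,v,w with s→t→u→v→w→s) is irreflexive, and the map sending every world to a single reflexive point • is a surjective bounded morphism (forth: every edge maps to (•,•); back: every world has a successor). So any modal formula valid on the 5-cycle is also valid on the reflexive point, which is not irreflexive.
So no modal formula (or set of formulas) defines exactly the irreflexive frames.

No — not modally definable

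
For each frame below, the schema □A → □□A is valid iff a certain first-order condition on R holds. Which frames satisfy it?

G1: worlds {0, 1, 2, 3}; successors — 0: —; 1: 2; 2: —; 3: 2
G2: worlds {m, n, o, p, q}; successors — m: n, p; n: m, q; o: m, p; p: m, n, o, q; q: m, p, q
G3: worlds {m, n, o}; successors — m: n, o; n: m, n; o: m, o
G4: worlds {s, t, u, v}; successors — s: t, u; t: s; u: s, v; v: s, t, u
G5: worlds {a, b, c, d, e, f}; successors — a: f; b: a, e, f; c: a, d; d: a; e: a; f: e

This is the axiom for transitivity; its first-order frame correspondent is ∀x ∀y ∀z (Rxy ∧ Ryz → Rxz).
G1: holds.
G2: fails — Rom and Rmn but not Ron.
G3: fails — Rom and Rmn but not Ron.
G4: fails — Ruv and Rvt but not Rut.
G5: fails — Rea and Raf but not Ref.
Valid on: G1.

G1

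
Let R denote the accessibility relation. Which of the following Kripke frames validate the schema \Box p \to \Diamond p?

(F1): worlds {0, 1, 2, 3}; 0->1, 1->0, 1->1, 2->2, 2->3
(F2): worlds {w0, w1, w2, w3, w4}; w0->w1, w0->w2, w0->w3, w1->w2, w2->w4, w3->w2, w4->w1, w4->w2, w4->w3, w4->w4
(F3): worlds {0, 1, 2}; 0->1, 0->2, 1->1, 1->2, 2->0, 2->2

(F2), (F3)

Frame correspondent (Sahlqvist): \forall x \exists y Rxy — i.e. seriality.
(F1): fails — world 3 has no successor.
(F2): satisfies the condition.
(F3): satisfies the condition.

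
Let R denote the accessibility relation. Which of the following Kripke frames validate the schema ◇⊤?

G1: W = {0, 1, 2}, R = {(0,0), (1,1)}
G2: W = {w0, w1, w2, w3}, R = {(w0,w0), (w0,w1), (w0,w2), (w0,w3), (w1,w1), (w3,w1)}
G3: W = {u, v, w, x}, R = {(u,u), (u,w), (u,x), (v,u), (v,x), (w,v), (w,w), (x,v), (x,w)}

The schema corresponds to seriality: ∀x ∃y Rxy.
G1: fails — world 2 has no successor.
G2: fails — world w2 has no successor.
G3: condition met.
Valid on: G3.

G3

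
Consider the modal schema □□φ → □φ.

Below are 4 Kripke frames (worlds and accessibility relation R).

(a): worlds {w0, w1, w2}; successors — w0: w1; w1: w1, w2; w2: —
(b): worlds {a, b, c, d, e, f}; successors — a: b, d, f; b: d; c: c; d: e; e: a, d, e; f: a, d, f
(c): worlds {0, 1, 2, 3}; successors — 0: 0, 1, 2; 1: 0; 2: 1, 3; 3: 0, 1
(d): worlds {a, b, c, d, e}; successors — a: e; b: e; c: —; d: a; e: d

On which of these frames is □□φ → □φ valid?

Frame correspondent (Sahlqvist): ∀x ∀y (Rxy → ∃z (Rxz ∧ Rzy)) — i.e. density.
(a): holds.
(b): fails — Rab but no z with Raz and Rzb.
(c): fails — R23 but no z with R2z and Rz3.
(d): fails — Red but no z with Rez and Rzd.
Valid on: (a).

(a)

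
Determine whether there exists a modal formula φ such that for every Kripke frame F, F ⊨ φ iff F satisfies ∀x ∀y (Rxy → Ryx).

The condition is symmetry. A defining modal formula is p → □◇p.
Suppose p→□◇p is valid. Take Rxy and set V(p)={x}. Then p at x, so □◇p at x, so ◇p at y, so some z with Ryz has p; z=x, i.e. Ryx.

Definable; p → □◇p defines it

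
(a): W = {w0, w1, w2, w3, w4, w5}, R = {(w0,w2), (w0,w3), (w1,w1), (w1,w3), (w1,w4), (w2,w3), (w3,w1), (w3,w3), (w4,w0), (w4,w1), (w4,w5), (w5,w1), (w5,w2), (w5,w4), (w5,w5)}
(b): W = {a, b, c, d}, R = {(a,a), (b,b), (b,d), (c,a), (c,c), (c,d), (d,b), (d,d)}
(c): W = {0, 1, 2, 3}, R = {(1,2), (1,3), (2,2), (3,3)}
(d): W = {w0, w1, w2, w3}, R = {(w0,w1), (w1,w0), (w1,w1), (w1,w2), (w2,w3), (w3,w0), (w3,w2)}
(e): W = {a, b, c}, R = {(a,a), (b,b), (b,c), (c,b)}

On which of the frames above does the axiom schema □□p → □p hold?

The schema corresponds to density: ∀x ∀y (Rxy → ∃z (Rxz ∧ Rzy)).
(a): fails — Rw4w0 but no z with Rw4z and Rzw0.
(b): condition met.
(c): condition met.
(d): fails — Rw3w2 but no z with Rw3z and Rzw2.
(e): condition met.

(b), (c), (e)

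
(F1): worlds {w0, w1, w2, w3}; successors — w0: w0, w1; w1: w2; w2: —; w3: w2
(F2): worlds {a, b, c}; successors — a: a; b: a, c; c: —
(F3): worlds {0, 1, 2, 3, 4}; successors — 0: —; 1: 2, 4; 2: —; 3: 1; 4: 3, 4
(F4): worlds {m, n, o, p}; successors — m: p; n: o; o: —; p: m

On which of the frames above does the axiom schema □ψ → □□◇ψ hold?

This is the axiom for a generalized confluence (Geach) condition; its first-order frame correspondent is ∀x ∀z (xR²z → ∃w (xRw ∧ zRw)).
(F1): fails — w0R²w1 but no w with w0Rw and w1Rw.
(F2): ✓.
(F3): fails — 1R²3 but no w with 1Rw and 3Rw.
(F4): ✓.
Valid on: (F2), (F4).

(F2), (F4)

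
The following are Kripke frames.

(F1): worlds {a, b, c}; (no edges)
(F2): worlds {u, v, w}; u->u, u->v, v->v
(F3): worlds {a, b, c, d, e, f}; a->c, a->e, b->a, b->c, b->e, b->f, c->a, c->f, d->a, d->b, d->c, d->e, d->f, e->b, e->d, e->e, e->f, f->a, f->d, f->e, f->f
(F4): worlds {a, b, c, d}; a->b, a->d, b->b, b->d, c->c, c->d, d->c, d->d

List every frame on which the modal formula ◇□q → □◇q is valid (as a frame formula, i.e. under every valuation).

(F1), (F2), (F4)

Frame correspondent (Sahlqvist): ∀x ∀y ∀z (Rxy ∧ Rxz → ∃w (Ryw ∧ Rzw)) — i.e. convergence.
(F1): holds.
(F2): holds.
(F3): fails — Rbc and Rba but c and a have no common successor.
(F4): holds.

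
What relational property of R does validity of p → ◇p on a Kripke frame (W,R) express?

reflexivity

This is a form of the T axiom.
It corresponds to reflexivity: ∀x Rxx.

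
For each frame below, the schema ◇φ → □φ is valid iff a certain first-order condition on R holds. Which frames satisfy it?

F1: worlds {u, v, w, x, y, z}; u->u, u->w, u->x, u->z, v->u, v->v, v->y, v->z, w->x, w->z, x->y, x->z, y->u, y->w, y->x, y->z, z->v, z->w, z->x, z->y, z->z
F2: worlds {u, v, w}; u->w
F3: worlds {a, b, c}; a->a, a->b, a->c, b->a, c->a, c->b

This is the axiom for partial functionality; its first-order frame correspondent is ∀x ∀y ∀z (Rxy ∧ Rxz → y = z).
F1: fails — u sees both u and w.
F2: holds.
F3: fails — a sees both a and b.

F2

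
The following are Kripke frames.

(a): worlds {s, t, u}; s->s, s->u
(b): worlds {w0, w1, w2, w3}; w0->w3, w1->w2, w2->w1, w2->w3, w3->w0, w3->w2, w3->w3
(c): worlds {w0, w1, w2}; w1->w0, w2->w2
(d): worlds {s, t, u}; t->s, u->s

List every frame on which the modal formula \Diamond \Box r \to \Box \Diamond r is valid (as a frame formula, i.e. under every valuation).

Frame correspondent (Sahlqvist): \forall x \forall y \forall z (Rxy \wedge Rxz \to \exists w (Ryw \wedge Rzw)) — i.e. convergence.
(a): fails — Rsu and Rsu but u and u have no common successor.
(b): holds.
(c): fails — Rw1w0 and Rw1w0 but w0 and w0 have no common successor.
(d): fails — Rts and Rts but s and s have no common successor.
Valid on: (b).

(b)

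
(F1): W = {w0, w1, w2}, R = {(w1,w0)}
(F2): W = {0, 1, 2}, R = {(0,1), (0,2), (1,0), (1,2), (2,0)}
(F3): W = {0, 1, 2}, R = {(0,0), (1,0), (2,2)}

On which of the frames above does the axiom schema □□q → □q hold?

(F3)

The schema corresponds to density: ∀x ∀y (Rxy → ∃z (Rxz ∧ Rzy)).
(F1): fails — Rw1w0 but no z with Rw1z and Rzw0.
(F2): fails — R01 but no z with R0z and Rz1.
(F3): satisfies the condition.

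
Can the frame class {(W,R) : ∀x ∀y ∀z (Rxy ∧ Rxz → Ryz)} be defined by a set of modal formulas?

Yes — defined by ◇q → □◇q

The condition is the Euclidean property. A defining modal formula is ◇q → □◇q.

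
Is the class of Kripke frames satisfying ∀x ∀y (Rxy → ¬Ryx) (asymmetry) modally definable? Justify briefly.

If a class were modally definable it would be closed under surjective bounded morphisms (Goldblatt–Thomason).
The 3-cycle (worlds 0,1,2 with 0→1→2→0) is asymmetric. Mapping every world to a single reflexive point • is a surjective bounded morphism, and the reflexive point is not asymmetric (R•• but asymmetry requires ¬R••).
Hence asymmetry is not modally definable.

No — not modally definable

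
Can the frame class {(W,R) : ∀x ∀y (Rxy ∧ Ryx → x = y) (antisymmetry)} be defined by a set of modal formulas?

Modal frame validity is preserved under surjective bounded morphisms.
The 8-cycle (worlds 0,1,2,3,4,5,6,7 with 0→1→2→3→4→5→6→7→0) is antisymmetric. Sending even-indexed worlds to a and odd-indexed worlds to b is a surjective bounded morphism onto the two-world frame with a↔b, which is not antisymmetric.
Hence antisymmetry is not modally definable.

Not modally definable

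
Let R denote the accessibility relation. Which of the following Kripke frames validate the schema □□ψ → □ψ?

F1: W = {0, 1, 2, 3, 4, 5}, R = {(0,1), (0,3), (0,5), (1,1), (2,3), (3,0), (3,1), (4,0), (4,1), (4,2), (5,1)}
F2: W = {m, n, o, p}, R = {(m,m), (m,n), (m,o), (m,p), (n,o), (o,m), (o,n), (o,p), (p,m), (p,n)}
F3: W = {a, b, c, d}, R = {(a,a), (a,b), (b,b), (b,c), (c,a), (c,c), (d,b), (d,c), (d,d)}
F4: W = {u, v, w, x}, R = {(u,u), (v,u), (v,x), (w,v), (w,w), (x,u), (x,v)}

Frame correspondent (Sahlqvist): ∀x ∀y (Rxy → ∃z (Rxz ∧ Rzy)) — i.e. density.
F1: fails — R23 but no z with R2z and Rz3.
F2: fails — Rno but no z with Rnz and Rzo.
F3: condition met.
F4: fails — Rvx but no z with Rvz and Rzx.

F3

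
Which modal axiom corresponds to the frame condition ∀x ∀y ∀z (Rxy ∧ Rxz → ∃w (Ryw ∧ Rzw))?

◇□p → □◇p

The condition is convergence. The .2 schema ◇□p → □◇p defines it.
Suppose ◇□p→□◇p is valid. Take Rxy, Rxz and set V(p)={w : Ryw}. Then □p at y so ◇□p at x, so □◇p at x, so ◇p at z, giving w with Rzw and Ryw.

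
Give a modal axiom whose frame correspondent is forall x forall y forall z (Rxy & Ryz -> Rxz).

□s → □□s

This is transitivity; the standard corresponding axiom is 4: □s → □□s.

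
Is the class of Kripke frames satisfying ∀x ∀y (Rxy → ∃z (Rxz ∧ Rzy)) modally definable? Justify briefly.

Yes: it is density, defined by the C4 schema □□p → □p.
Suppose □□p→□p is valid. Take Rxy and set V(p)={w : xR²w}. Then □□p at x, so □p at x, so p at y, i.e. ∃z(Rxz∧Rzy).

Yes, by □□p → □p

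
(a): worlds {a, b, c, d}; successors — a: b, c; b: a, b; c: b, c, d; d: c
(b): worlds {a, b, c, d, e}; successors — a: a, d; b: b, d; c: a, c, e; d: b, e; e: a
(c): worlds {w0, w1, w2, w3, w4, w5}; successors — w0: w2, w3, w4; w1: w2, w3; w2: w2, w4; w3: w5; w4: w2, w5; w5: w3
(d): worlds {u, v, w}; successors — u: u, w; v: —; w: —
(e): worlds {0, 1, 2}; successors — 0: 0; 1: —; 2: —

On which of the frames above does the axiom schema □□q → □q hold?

(a), (d), (e)

Frame correspondent (Sahlqvist): ∀x ∀y (Rxy → ∃z (Rxz ∧ Rzy)) — i.e. density.
(a): holds.
(b): fails — Rde but no z with Rdz and Rze.
(c): fails — Rw3w5 but no z with Rw3z and Rzw5.
(d): holds.
(e): holds.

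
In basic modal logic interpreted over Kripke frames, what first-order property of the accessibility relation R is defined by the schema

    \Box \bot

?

□⊥ is valid iff no world has any successor (otherwise □⊥ fails at any world with one).

emptiness of R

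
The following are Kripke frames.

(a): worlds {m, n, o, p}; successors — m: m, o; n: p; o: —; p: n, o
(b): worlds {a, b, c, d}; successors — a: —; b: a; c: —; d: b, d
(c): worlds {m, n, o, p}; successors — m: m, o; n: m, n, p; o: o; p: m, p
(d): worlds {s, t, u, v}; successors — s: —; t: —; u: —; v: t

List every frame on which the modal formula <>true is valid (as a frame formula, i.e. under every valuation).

(c)

The schema corresponds to seriality: forall x exists y Rxy.
(a): fails — world o has no successor.
(b): fails — world a has no successor.
(c): satisfies the condition.
(d): fails — world s has no successor.
Valid on: (c).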